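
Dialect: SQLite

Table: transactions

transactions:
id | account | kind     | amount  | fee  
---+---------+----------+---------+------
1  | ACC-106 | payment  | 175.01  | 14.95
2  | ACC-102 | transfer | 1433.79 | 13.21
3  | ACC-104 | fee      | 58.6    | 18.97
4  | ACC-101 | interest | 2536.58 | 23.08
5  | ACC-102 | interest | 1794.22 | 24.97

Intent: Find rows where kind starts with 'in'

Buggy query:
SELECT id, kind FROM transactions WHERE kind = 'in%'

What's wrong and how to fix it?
Bug: '=' compares the literal string including the % character; pattern matching needs LIKE

Fix: Replace '=' with LIKE so 'in%' is treated as a pattern

Corrected query:
SELECT id, kind FROM transactions WHERE kind LIKE 'in%'

Result:
id | kind    
---+---------
4  | interest
5  | interest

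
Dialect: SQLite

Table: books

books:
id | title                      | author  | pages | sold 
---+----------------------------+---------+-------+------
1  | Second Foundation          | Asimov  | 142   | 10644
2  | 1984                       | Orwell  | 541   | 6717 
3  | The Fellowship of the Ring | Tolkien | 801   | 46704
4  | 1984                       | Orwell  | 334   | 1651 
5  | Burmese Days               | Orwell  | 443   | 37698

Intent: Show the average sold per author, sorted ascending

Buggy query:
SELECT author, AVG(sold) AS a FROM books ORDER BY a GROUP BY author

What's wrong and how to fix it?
Bug: GROUP BY must precede ORDER BY

Fix: Move ORDER BY to the end, after GROUP BY

Corrected query:
SELECT author, AVG(sold) AS a FROM books GROUP BY author ORDER BY a

Result:
author  | a           
--------+-------------
Asimov  | 10644       
Orwell  | 15355.333333
Tolkien | 46704       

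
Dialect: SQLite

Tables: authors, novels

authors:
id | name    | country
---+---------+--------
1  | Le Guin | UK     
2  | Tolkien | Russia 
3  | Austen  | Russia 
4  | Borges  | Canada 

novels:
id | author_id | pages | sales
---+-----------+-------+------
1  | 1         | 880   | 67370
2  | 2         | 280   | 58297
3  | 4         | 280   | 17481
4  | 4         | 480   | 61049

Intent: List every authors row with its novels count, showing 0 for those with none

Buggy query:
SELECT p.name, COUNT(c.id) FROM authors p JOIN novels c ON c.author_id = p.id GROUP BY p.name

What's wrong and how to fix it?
Bug: INNER JOIN drops authors rows that have no matching novels rows

Fix: Switch to LEFT JOIN to retain unmatched parent rows

Corrected query:
SELECT p.name, COUNT(c.id) FROM authors p LEFT JOIN novels c ON c.author_id = p.id GROUP BY p.name

Result:
name    | COUNT(c.id)
--------+------------
Austen  | 0          
Borges  | 2          
Le Guin | 1          
Tolkien | 1          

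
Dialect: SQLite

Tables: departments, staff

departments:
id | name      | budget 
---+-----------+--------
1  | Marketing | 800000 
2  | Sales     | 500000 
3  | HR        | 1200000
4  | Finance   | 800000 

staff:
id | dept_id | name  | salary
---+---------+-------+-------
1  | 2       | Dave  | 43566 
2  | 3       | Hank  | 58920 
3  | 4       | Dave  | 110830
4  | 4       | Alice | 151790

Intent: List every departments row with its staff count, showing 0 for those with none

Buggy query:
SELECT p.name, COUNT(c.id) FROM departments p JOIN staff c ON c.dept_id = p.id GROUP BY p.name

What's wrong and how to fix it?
Bug: INNER JOIN drops departments rows that have no matching staff rows

Fix: Switch to LEFT JOIN to retain unmatched parent rows

Corrected query:
SELECT p.name, COUNT(c.id) FROM departments p LEFT JOIN staff c ON c.dept_id = p.id GROUP BY p.name

Result:
name      | COUNT(c.id)
----------+------------
Finance   | 2          
HR        | 1          
Marketing | 0          
Sales     | 1          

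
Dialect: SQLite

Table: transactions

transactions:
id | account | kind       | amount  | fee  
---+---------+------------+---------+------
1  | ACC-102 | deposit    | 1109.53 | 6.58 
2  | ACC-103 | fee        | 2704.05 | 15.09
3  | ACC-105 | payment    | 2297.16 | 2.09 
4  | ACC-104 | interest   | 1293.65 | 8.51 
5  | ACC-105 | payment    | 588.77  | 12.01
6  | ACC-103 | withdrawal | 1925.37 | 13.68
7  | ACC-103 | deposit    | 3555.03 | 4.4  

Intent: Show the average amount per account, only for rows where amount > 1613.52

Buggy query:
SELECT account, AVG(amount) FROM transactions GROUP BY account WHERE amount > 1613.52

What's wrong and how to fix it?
Bug: WHERE cannot follow GROUP BY

Fix: Move the WHERE clause before GROUP BY

Corrected query:
SELECT account, AVG(amount) FROM transactions WHERE amount > 1613.52 GROUP BY account

Result:
account | AVG(amount)
--------+------------
ACC-103 | 2728.15    
ACC-105 | 2297.16    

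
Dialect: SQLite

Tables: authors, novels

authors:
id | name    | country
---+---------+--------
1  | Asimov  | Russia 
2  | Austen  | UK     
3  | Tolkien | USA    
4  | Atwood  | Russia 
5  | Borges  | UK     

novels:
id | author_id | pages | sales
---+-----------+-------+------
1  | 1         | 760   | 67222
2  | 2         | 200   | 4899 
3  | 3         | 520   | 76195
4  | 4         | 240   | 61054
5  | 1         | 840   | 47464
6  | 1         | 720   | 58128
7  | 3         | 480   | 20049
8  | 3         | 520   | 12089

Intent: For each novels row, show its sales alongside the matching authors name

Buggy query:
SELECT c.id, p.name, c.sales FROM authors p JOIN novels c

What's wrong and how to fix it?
Bug: JOIN with no ON clause produces a cartesian product; every novels row pairs with every authors row

Fix: Specify the join condition linking the foreign key to the parent id

Corrected query:
SELECT c.id, p.name, c.sales FROM authors p JOIN novels c ON c.author_id = p.id

Result:
id | name    | sales
---+---------+------
1  | Asimov  | 67222
2  | Austen  | 4899 
3  | Tolkien | 76195
4  | Atwood  | 61054
5  | Asimov  | 47464
6  | Asimov  | 58128
7  | Tolkien | 20049
8  | Tolkien | 12089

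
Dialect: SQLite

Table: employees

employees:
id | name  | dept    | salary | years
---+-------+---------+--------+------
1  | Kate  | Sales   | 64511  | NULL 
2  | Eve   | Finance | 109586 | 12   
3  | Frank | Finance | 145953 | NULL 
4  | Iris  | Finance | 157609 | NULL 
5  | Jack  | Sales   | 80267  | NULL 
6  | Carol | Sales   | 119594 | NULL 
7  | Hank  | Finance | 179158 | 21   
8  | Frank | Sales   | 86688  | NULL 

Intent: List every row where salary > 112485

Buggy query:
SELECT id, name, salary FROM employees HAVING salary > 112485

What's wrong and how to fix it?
Bug: HAVING filters the output of aggregation, but this query has no GROUP BY and no aggregate functions, so SQLite rejects it (HAVING clause on a non-aggregate query); the condition here is per row

Fix: Use WHERE for row-level filtering

Corrected query:
SELECT id, name, salary FROM employees WHERE salary > 112485

Result:
id | name  | salary
---+-------+-------
3  | Frank | 145953
4  | Iris  | 157609
6  | Carol | 119594
7  | Hank  | 179158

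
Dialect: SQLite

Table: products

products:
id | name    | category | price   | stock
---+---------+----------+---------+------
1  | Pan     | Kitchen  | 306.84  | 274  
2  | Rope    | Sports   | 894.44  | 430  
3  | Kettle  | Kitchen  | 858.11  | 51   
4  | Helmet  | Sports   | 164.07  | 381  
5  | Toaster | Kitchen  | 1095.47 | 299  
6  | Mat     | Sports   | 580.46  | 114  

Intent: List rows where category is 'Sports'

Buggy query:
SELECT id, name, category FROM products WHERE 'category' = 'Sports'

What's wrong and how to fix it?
Bug: Single quotes denote string literals in SQL; the column name is being compared as a constant string

Fix: Remove the quotes around the column name (or use double quotes for an identifier)

Corrected query:
SELECT id, name, category FROM products WHERE category = 'Sports'

Result:
id | name   | category
---+--------+---------
2  | Rope   | Sports  
4  | Helmet | Sports  
6  | Mat    | Sports  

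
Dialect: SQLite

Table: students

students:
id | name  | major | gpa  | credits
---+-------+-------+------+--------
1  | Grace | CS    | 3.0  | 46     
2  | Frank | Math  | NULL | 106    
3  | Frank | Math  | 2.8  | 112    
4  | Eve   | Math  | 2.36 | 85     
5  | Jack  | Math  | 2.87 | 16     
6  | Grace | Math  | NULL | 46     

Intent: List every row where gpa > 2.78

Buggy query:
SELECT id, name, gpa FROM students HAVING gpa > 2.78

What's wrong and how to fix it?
Bug: HAVING filters the output of aggregation, but this query has no GROUP BY and no aggregate functions, so SQLite rejects it (HAVING clause on a non-aggregate query); the condition here is per row

Fix: Use WHERE for row-level filtering

Corrected query:
SELECT id, name, gpa FROM students WHERE gpa > 2.78

Result:
id | name  | gpa 
---+-------+-----
1  | Grace | 3   
3  | Frank | 2.8 
5  | Jack  | 2.87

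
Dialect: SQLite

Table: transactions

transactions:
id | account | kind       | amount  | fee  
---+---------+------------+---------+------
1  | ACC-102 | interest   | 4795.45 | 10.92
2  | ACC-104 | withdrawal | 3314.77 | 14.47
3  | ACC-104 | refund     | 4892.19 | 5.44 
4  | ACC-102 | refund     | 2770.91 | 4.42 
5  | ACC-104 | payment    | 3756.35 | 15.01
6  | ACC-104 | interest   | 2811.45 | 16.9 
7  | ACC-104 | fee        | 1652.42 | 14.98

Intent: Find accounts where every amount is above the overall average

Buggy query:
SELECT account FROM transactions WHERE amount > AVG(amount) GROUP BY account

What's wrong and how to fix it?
Bug: AVG() is an aggregate; it can't sit directly in WHERE

Fix: Compute the overall average in a scalar subquery and compare each group's MIN against it in HAVING

Corrected query:
SELECT account FROM transactions GROUP BY account HAVING MIN(amount) > (SELECT AVG(amount) FROM transactions)

Result:
(no rows)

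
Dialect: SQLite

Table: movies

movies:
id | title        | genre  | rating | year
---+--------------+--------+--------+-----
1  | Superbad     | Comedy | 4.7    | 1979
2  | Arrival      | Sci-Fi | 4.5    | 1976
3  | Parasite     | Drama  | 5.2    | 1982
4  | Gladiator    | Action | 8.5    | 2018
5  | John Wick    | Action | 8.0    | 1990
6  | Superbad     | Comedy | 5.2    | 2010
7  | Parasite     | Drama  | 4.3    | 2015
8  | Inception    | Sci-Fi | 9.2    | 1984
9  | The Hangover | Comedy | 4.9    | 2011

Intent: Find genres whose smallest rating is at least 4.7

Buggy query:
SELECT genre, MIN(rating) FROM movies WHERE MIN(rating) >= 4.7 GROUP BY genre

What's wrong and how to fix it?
Bug: MIN() in WHERE is a misuse of aggregate

Fix: Replace WHERE with HAVING after the GROUP BY

Corrected query:
SELECT genre, MIN(rating) FROM movies GROUP BY genre HAVING MIN(rating) >= 4.7

Result:
genre  | MIN(rating)
-------+------------
Action | 8          
Comedy | 4.7        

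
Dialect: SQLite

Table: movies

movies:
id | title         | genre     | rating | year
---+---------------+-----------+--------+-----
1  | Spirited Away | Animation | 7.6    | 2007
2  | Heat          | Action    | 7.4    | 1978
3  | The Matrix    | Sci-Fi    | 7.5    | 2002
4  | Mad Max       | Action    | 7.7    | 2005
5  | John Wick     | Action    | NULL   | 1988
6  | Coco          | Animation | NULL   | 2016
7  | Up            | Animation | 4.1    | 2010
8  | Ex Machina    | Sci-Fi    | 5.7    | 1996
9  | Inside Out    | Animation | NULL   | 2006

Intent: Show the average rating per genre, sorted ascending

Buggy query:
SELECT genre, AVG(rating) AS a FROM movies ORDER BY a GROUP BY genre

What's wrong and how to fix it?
Bug: GROUP BY must precede ORDER BY

Fix: Reorder: SELECT … FROM … GROUP BY … ORDER BY …

Corrected query:
SELECT genre, AVG(rating) AS a FROM movies GROUP BY genre ORDER BY a

Result:
genre     | a   
----------+-----
Animation | 5.85
Sci-Fi    | 6.6 
Action    | 7.55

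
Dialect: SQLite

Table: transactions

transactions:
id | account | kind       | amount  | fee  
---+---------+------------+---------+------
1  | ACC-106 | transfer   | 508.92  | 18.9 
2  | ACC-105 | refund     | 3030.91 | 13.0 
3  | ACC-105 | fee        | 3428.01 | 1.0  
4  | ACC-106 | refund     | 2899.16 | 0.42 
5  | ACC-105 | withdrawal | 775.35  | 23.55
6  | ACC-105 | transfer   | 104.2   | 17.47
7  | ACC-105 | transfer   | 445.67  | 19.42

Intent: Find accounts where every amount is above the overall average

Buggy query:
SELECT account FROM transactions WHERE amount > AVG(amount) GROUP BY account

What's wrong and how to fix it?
Bug: AVG() is an aggregate; it can't sit directly in WHERE

Fix: Use a subquery for AVG and a HAVING MIN(...) filter so the condition holds for every row in the group

Corrected query:
SELECT account FROM transactions GROUP BY account HAVING MIN(amount) > (SELECT AVG(amount) FROM transactions)

Result:
(no rows)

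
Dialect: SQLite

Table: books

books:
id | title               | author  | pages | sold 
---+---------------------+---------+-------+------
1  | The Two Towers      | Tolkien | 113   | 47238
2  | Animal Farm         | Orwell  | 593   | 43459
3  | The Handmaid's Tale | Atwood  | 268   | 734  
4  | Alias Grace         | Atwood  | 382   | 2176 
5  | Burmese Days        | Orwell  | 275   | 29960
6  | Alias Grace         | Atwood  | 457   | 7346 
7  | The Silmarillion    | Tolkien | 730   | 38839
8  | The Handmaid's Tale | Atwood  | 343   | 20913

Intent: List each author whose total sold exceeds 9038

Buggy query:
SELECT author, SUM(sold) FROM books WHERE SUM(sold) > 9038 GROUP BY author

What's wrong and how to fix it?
Bug: WHERE runs before GROUP BY, so aggregates aren't available there

Fix: Use HAVING (which filters groups after aggregation) instead of WHERE

Corrected query:
SELECT author, SUM(sold) FROM books GROUP BY author HAVING SUM(sold) > 9038

Result:
author  | SUM(sold)
--------+----------
Atwood  | 31169    
Orwell  | 73419    
Tolkien | 86077    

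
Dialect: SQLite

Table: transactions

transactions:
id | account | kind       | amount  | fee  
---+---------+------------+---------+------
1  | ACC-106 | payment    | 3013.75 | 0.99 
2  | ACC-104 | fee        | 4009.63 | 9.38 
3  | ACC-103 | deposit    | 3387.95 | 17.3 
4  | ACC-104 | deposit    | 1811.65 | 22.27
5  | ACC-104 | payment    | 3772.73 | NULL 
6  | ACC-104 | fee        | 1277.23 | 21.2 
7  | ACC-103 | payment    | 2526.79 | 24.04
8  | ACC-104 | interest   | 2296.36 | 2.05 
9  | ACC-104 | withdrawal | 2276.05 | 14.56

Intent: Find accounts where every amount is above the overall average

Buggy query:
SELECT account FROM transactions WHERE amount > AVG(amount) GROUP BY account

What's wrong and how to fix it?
Bug: AVG() is an aggregate; it can't sit directly in WHERE

Fix: Use a subquery for AVG and a HAVING MIN(...) filter so the condition holds for every row in the group

Corrected query:
SELECT account FROM transactions GROUP BY account HAVING MIN(amount) > (SELECT AVG(amount) FROM transactions)

Result:
account
-------
ACC-106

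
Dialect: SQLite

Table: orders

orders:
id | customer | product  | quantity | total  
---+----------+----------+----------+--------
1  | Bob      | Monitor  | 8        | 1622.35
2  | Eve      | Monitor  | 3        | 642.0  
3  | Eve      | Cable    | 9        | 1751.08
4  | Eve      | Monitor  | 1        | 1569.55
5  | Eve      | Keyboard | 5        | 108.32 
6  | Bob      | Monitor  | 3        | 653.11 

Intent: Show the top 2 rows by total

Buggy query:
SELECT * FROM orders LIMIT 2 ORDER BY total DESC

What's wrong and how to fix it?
Bug: ORDER BY cannot follow LIMIT; LIMIT is the final clause

Fix: Swap the clauses: ORDER BY first, then LIMIT

Corrected query:
SELECT * FROM orders ORDER BY total DESC LIMIT 2

Result:
id | customer | product | quantity | total  
---+----------+---------+----------+--------
3  | Eve      | Cable   | 9        | 1751.08
1  | Bob      | Monitor | 8        | 1622.35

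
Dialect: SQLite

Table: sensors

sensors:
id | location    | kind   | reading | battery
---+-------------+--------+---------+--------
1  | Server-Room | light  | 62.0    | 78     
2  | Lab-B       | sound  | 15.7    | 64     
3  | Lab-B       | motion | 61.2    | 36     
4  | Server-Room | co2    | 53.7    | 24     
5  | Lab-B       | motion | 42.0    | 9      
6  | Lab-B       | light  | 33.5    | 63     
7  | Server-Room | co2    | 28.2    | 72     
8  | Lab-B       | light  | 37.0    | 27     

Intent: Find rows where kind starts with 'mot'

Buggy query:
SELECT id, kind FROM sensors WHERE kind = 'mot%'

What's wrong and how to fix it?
Bug: Wildcards only work with LIKE; '=' treats '%' as a literal character

Fix: Use LIKE for wildcard pattern matching

Corrected query:
SELECT id, kind FROM sensors WHERE kind LIKE 'mot%'

Result:
id | kind  
---+-------
3  | motion
5  | motion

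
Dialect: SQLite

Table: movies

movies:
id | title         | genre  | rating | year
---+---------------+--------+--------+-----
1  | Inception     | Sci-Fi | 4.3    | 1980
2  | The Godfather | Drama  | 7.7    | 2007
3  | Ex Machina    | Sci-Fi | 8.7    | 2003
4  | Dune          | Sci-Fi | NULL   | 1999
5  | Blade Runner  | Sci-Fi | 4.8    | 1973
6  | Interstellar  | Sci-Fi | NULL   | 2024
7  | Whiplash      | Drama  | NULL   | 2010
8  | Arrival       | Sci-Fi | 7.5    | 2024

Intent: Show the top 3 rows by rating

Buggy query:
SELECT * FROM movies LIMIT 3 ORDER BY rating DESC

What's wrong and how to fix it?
Bug: ORDER BY cannot follow LIMIT; LIMIT is the final clause

Fix: Swap the clauses: ORDER BY first, then LIMIT

Corrected query:
SELECT * FROM movies ORDER BY rating DESC LIMIT 3

Result:
id | title         | genre  | rating | year
---+---------------+--------+--------+-----
3  | Ex Machina    | Sci-Fi | 8.7    | 2003
2  | The Godfather | Drama  | 7.7    | 2007
8  | Arrival       | Sci-Fi | 7.5    | 2024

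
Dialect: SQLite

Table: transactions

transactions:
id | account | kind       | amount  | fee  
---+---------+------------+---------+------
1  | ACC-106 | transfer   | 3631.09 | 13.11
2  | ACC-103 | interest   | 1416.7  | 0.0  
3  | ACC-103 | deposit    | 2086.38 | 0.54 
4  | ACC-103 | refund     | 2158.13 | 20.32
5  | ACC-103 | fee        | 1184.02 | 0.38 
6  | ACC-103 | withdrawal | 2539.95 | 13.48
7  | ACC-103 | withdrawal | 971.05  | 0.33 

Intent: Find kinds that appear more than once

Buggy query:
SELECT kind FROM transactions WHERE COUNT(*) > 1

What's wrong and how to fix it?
Bug: COUNT(*) is an aggregate and cannot be used in WHERE

Fix: GROUP BY kind, then filter groups with HAVING COUNT(*) > 1

Corrected query:
SELECT kind FROM transactions GROUP BY kind HAVING COUNT(*) > 1

Result:
kind      
----------
withdrawal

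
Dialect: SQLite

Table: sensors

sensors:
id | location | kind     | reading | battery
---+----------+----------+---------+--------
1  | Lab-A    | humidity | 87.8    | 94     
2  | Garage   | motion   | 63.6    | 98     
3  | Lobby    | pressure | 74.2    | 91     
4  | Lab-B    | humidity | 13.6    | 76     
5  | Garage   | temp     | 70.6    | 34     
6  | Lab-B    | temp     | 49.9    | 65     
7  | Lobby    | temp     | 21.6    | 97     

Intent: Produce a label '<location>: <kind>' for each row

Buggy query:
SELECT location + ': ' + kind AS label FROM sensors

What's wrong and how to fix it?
Bug: SQLite uses || for string concatenation; + coerces text to numbers (yielding 0)

Fix: Replace + with || to concatenate text

Corrected query:
SELECT location || ': ' || kind AS label FROM sensors

Result:
label          
---------------
Lab-A: humidity
Garage: motion 
Lobby: pressure
Lab-B: humidity
Garage: temp   
Lab-B: temp    
Lobby: temp    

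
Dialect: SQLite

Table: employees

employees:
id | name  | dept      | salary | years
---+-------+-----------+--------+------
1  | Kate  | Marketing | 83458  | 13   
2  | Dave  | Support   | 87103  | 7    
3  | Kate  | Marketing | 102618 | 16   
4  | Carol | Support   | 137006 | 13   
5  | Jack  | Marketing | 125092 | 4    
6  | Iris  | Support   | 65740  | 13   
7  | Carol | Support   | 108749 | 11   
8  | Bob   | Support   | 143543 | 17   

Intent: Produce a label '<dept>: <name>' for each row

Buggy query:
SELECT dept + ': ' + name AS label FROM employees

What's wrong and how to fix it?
Bug: SQLite uses || for string concatenation; + coerces text to numbers (yielding 0)

Fix: Replace + with || to concatenate text

Corrected query:
SELECT dept || ': ' || name AS label FROM employees

Result:
label          
---------------
Marketing: Kate
Support: Dave  
Marketing: Kate
Support: Carol 
Marketing: Jack
Support: Iris  
Support: Carol 
Support: Bob   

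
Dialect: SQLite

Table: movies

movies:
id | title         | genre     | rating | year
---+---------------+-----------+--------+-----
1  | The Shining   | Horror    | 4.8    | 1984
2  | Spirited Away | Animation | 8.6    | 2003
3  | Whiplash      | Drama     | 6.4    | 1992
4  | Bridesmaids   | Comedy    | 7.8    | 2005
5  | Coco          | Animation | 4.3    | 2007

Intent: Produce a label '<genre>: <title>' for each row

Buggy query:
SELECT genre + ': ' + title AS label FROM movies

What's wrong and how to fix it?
Bug: '+' is numeric addition; on text columns SQLite converts them to 0 instead of concatenating

Fix: Replace + with || to concatenate text

Corrected query:
SELECT genre || ': ' || title AS label FROM movies

Result:
label                   
------------------------
Horror: The Shining     
Animation: Spirited Away
Drama: Whiplash         
Comedy: Bridesmaids     
Animation: Coco         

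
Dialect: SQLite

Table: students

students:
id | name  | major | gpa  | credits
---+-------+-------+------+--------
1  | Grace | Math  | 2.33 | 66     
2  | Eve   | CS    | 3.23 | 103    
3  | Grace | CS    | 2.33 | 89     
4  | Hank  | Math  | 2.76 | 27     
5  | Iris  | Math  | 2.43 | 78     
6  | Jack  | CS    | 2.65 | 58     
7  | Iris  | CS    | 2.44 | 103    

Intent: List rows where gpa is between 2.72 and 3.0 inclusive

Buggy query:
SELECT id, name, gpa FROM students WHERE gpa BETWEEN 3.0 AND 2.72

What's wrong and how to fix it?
Bug: The bounds are reversed; BETWEEN a AND b requires a <= b to match anything

Fix: Write BETWEEN 2.72 AND 3.0

Corrected query:
SELECT id, name, gpa FROM students WHERE gpa BETWEEN 2.72 AND 3.0

Result:
id | name | gpa 
---+------+-----
4  | Hank | 2.76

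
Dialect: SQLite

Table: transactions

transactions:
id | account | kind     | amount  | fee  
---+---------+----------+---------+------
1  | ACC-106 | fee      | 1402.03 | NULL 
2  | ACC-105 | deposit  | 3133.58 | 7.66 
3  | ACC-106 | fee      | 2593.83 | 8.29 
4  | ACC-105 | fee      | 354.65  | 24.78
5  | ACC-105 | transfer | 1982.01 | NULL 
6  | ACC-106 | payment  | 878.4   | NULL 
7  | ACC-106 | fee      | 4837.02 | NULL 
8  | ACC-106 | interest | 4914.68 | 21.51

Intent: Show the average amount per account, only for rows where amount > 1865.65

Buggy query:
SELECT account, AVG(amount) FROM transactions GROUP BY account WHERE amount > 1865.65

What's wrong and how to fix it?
Bug: Row-level WHERE must come before GROUP BY in the clause order

Fix: Place WHERE between FROM and GROUP BY

Corrected query:
SELECT account, AVG(amount) FROM transactions WHERE amount > 1865.65 GROUP BY account

Result:
account | AVG(amount)
--------+------------
ACC-105 | 2557.795   
ACC-106 | 4115.176667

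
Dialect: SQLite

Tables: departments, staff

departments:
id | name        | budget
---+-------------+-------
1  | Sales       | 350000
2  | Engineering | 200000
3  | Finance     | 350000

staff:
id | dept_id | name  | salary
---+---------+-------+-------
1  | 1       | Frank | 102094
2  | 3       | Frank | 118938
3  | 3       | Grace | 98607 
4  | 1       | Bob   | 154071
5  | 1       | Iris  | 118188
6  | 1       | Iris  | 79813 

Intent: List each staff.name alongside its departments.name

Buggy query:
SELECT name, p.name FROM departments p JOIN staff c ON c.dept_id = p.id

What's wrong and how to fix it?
Bug: 'name' exists in both joined tables, so the database can't tell which one is meant

Fix: Prefix ambiguous columns with the table alias

Corrected query:
SELECT c.name, p.name FROM departments p JOIN staff c ON c.dept_id = p.id

Result:
name  | name   
------+--------
Frank | Sales  
Frank | Finance
Grace | Finance
Bob   | Sales  
Iris  | Sales  
Iris  | Sales  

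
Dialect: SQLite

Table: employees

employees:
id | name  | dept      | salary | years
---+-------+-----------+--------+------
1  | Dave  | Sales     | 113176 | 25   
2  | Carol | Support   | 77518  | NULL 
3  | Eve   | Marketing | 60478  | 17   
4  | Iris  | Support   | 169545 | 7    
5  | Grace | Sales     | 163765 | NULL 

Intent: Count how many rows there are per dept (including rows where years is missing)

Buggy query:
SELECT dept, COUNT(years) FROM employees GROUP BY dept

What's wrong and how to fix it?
Bug: COUNT(column) counts non-NULL values only; rows with NULL years aren't counted

Fix: Replace COUNT(years) with COUNT(*)

Corrected query:
SELECT dept, COUNT(*) FROM employees GROUP BY dept

Result:
dept      | COUNT(*)
----------+---------
Marketing | 1       
Sales     | 2       
Support   | 2       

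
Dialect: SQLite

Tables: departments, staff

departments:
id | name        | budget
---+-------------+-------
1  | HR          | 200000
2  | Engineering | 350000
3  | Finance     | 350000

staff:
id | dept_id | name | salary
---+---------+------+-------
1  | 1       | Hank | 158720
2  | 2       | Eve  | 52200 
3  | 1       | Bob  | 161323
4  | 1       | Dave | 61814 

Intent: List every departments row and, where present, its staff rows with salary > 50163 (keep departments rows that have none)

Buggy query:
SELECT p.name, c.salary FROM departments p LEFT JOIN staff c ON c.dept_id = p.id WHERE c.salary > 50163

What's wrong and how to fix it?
Bug: A WHERE condition on the right-hand table after LEFT JOIN drops unmatched parents

Fix: Move the right-table condition into the ON clause so unmatched parents are kept

Corrected query:
SELECT p.name, c.salary FROM departments p LEFT JOIN staff c ON c.dept_id = p.id AND c.salary > 50163

Result:
name        | salary
------------+-------
HR          | 61814 
HR          | 158720
HR          | 161323
Engineering | 52200 
Finance     | NULL  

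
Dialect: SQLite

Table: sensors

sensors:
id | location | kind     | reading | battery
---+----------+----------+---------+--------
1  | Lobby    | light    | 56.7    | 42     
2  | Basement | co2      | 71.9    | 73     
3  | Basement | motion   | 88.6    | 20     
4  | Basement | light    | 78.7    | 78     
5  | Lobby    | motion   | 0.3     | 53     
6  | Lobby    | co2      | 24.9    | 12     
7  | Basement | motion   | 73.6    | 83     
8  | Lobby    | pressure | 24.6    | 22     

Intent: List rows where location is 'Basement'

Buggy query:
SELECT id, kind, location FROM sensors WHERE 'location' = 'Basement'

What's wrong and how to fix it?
Bug: Single quotes denote string literals in SQL; the column name is being compared as a constant string

Fix: Reference the column as location without single quotes

Corrected query:
SELECT id, kind, location FROM sensors WHERE location = 'Basement'

Result:
id | kind   | location
---+--------+---------
2  | co2    | Basement
3  | motion | Basement
4  | light  | Basement
7  | motion | Basement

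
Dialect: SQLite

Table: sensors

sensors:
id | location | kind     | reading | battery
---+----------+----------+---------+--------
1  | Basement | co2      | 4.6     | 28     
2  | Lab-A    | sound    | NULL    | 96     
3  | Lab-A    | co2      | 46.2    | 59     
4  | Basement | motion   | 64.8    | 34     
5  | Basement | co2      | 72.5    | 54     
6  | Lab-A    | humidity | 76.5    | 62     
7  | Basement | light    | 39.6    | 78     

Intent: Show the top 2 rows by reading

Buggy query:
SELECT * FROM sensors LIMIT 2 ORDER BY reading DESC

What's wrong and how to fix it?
Bug: LIMIT must come after ORDER BY

Fix: Sort with ORDER BY, then apply LIMIT

Corrected query:
SELECT * FROM sensors ORDER BY reading DESC LIMIT 2

Result:
id | location | kind     | reading | battery
---+----------+----------+---------+--------
6  | Lab-A    | humidity | 76.5    | 62     
5  | Basement | co2      | 72.5    | 54     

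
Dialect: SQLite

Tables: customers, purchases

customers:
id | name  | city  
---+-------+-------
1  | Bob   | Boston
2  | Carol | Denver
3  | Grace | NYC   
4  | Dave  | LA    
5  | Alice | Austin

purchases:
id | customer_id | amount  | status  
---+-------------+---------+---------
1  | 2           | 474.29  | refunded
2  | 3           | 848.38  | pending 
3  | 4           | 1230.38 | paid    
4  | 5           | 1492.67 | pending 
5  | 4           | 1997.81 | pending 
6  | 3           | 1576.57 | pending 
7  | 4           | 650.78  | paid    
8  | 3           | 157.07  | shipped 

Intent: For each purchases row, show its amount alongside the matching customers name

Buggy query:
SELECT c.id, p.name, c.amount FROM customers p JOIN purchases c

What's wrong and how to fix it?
Bug: JOIN with no ON clause produces a cartesian product; every purchases row pairs with every customers row

Fix: Specify the join condition linking the foreign key to the parent id

Corrected query:
SELECT c.id, p.name, c.amount FROM customers p JOIN purchases c ON c.customer_id = p.id

Result:
id | name  | amount 
---+-------+--------
1  | Carol | 474.29 
2  | Grace | 848.38 
3  | Dave  | 1230.38
4  | Alice | 1492.67
5  | Dave  | 1997.81
6  | Grace | 1576.57
7  | Dave  | 650.78 
8  | Grace | 157.07 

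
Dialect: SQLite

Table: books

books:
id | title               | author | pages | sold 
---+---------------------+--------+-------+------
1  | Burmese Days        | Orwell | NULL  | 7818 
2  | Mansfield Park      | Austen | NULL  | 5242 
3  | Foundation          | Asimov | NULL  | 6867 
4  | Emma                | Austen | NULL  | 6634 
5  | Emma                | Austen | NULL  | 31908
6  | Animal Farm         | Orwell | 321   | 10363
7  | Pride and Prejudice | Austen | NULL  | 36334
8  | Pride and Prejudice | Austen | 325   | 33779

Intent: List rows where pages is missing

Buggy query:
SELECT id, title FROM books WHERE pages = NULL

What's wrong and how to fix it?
Bug: Comparing to NULL with '=' never matches; NULL = NULL is unknown, not true

Fix: Replace '= NULL' with 'IS NULL'

Corrected query:
SELECT id, title FROM books WHERE pages IS NULL

Result:
id | title              
---+--------------------
1  | Burmese Days       
2  | Mansfield Park     
3  | Foundation         
4  | Emma               
5  | Emma               
7  | Pride and Prejudice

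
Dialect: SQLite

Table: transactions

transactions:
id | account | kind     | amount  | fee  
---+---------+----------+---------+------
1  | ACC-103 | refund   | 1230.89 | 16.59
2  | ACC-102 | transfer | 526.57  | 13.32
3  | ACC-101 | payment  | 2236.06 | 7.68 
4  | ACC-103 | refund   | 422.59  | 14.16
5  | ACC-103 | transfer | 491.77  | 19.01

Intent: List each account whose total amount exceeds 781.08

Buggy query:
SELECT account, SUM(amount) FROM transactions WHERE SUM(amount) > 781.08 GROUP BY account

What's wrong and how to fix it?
Bug: SUM(amount) is an aggregate, but WHERE filters rows before aggregation

Fix: Use HAVING (which filters groups after aggregation) instead of WHERE

Corrected query:
SELECT account, SUM(amount) FROM transactions GROUP BY account HAVING SUM(amount) > 781.08

Result:
account | SUM(amount)
--------+------------
ACC-101 | 2236.06    
ACC-103 | 2145.25    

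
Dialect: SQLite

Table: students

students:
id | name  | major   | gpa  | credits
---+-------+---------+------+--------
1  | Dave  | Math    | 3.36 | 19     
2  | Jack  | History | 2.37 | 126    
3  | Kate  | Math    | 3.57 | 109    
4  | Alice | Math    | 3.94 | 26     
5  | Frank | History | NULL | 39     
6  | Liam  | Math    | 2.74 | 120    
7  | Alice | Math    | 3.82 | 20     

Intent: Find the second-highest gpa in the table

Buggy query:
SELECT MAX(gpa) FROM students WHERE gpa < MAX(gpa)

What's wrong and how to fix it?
Bug: MAX(gpa) on the right of the comparison is an aggregate-in-WHERE error

Fix: Compute the overall MAX in a subquery, then take MAX of rows below it

Corrected query:
SELECT MAX(gpa) FROM students WHERE gpa < (SELECT MAX(gpa) FROM students)

Result:
MAX(gpa)
--------
3.82    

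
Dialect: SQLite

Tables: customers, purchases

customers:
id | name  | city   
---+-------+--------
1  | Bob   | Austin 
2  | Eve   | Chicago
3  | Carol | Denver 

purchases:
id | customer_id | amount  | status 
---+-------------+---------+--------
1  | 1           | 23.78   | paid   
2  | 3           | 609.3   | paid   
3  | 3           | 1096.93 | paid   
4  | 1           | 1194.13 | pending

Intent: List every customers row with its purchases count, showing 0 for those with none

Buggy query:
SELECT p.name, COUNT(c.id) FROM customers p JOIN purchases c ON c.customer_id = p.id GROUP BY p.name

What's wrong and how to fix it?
Bug: INNER JOIN drops customers rows that have no matching purchases rows

Fix: Switch to LEFT JOIN to retain unmatched parent rows

Corrected query:
SELECT p.name, COUNT(c.id) FROM customers p LEFT JOIN purchases c ON c.customer_id = p.id GROUP BY p.name

Result:
name  | COUNT(c.id)
------+------------
Bob   | 2          
Carol | 2          
Eve   | 0          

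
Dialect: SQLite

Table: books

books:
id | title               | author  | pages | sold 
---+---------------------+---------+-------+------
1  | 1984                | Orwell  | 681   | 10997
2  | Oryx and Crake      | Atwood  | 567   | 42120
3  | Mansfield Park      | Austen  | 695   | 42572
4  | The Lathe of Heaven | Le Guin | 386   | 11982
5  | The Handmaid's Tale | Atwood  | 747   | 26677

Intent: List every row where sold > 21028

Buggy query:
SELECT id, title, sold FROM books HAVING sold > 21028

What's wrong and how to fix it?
Bug: This is a non-aggregate query (no GROUP BY, no aggregates), so in SQLite the HAVING clause is invalid here; a row-level condition belongs in WHERE

Fix: Use WHERE for row-level filtering

Corrected query:
SELECT id, title, sold FROM books WHERE sold > 21028

Result:
id | title               | sold 
---+---------------------+------
2  | Oryx and Crake      | 42120
3  | Mansfield Park      | 42572
5  | The Handmaid's Tale | 26677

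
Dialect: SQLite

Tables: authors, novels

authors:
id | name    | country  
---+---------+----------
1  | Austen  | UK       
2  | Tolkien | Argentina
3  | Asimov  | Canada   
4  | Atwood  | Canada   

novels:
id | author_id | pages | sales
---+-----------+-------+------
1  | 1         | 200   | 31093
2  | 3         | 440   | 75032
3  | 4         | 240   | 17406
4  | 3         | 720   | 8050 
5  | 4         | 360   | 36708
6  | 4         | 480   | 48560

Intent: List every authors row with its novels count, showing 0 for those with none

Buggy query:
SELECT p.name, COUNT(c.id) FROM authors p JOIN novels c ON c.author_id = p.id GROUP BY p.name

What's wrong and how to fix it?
Bug: An inner join excludes parents with zero children

Fix: Use LEFT JOIN so parents without children still appear (COUNT(c.id) gives 0)

Corrected query:
SELECT p.name, COUNT(c.id) FROM authors p LEFT JOIN novels c ON c.author_id = p.id GROUP BY p.name

Result:
name    | COUNT(c.id)
--------+------------
Asimov  | 2          
Atwood  | 3          
Austen  | 1          
Tolkien | 0          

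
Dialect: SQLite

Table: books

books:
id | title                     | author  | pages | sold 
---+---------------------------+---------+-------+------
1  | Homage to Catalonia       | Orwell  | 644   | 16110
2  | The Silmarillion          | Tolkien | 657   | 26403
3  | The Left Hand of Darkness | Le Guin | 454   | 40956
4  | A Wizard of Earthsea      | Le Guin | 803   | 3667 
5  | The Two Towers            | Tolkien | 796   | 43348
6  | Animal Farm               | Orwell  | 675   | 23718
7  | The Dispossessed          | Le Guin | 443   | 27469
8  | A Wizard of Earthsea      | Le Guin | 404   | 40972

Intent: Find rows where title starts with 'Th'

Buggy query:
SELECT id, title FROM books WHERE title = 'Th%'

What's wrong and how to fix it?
Bug: '=' compares the literal string including the % character; pattern matching needs LIKE

Fix: Use LIKE for wildcard pattern matching

Corrected query:
SELECT id, title FROM books WHERE title LIKE 'Th%'

Result:
id | title                    
---+--------------------------
2  | The Silmarillion         
3  | The Left Hand of Darkness
5  | The Two Towers           
7  | The Dispossessed         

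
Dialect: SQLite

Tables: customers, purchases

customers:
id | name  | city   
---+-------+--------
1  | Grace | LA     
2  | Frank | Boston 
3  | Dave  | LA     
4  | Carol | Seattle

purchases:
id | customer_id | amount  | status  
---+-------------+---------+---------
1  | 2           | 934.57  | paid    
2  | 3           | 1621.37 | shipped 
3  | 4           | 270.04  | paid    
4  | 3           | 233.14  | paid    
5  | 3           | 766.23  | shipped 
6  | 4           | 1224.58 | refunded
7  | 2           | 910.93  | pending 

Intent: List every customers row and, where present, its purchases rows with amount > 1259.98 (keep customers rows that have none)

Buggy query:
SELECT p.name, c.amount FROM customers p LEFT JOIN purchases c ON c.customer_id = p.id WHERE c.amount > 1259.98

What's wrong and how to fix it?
Bug: A WHERE condition on the right-hand table after LEFT JOIN drops unmatched parents

Fix: Put 'c.amount > 1259.98' in the JOIN's ON clause instead of WHERE

Corrected query:
SELECT p.name, c.amount FROM customers p LEFT JOIN purchases c ON c.customer_id = p.id AND c.amount > 1259.98

Result:
name  | amount 
------+--------
Grace | NULL   
Frank | NULL   
Dave  | 1621.37
Carol | NULL   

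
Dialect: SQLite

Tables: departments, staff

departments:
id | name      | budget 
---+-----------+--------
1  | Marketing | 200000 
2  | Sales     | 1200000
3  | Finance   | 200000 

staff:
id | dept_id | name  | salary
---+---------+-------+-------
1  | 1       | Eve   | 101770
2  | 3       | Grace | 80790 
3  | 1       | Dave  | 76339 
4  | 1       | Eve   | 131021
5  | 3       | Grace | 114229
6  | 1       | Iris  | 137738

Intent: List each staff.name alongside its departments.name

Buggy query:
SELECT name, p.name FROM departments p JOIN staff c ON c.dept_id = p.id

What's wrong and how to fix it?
Bug: 'name' exists in both joined tables, so the database can't tell which one is meant

Fix: Qualify the column with its table alias (c.name)

Corrected query:
SELECT c.name, p.name FROM departments p JOIN staff c ON c.dept_id = p.id

Result:
name  | name     
------+----------
Eve   | Marketing
Grace | Finance  
Dave  | Marketing
Eve   | Marketing
Grace | Finance  
Iris  | Marketing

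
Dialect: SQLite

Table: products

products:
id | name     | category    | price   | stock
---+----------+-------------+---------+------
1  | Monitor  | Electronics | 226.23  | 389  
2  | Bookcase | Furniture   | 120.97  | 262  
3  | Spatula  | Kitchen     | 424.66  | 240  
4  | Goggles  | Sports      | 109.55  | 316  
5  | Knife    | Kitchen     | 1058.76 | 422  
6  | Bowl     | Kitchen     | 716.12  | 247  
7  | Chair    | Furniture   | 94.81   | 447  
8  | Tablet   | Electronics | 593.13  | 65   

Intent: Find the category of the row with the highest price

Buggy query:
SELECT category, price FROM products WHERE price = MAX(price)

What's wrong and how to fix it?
Bug: WHERE is evaluated per row; an aggregate over the whole table isn't defined there

Fix: Wrap MAX in a scalar subquery so WHERE compares against a single value

Corrected query:
SELECT category, price FROM products WHERE price = (SELECT MAX(price) FROM products)

Result:
category | price  
---------+--------
Kitchen  | 1058.76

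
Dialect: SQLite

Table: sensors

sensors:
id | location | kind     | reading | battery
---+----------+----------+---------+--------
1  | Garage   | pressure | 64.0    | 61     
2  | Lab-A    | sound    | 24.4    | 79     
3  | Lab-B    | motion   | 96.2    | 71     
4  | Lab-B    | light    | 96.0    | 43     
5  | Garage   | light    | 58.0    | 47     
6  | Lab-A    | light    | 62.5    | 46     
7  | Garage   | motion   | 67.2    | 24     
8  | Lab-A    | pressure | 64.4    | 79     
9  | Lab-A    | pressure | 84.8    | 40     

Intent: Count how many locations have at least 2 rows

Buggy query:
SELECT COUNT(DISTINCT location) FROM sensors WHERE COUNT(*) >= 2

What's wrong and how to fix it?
Bug: COUNT(*) cannot appear in WHERE; the per-group count doesn't exist yet

Fix: Group first with HAVING COUNT(*) >= 2, then COUNT the resulting groups

Corrected query:
SELECT COUNT(*) FROM (SELECT location FROM sensors GROUP BY location HAVING COUNT(*) >= 2)

Result:
COUNT(*)
--------
3       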